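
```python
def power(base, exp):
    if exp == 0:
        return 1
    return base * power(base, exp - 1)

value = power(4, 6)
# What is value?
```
Call trace:
power(base=4, exp=6)
  power(base=4, exp=5)
    power(base=4, exp=4)
      power(base=4, exp=3)
        power(base=4, exp=2)
          power(base=4, exp=1)
            power(base=4, exp=0)
            -> return 1
          -> return 4
        -> return 16
      -> return 64
    -> return 256
  -> return 1024
-> return 4096

Final answer: 4096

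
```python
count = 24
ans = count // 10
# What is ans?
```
Trace:
  count=24
  count=24, ans=2

Final answer: 2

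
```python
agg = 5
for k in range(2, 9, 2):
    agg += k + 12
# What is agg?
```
Trace:
  agg=5
  agg=19, k=2
  agg=35, k=4
  agg=53, k=6
  agg=73, k=8

Final answer: 73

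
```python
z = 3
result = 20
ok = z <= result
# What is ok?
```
Trace:
  z=3
  z=3, result=20
  z=3, result=20, ok=True

Final answer: True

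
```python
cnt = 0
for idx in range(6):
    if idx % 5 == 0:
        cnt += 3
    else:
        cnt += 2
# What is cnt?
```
Trace:
  cnt=0
  cnt=3, idx=0
  cnt=5, idx=1
  cnt=7, idx=2
  cnt=9, idx=3
  cnt=11, idx=4
  cnt=14, idx=5

Final answer: 14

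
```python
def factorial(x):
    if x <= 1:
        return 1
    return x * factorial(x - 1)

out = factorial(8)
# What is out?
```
Call trace:
factorial(x=8)
  factorial(x=7)
    factorial(x=6)
      factorial(x=5)
        factorial(x=4)
          factorial(x=3)
            factorial(x=2)
              factorial(x=1)
              -> return 1
            -> return 2
          -> return 6
        -> return 24
      -> return 120
    -> return 720
  -> return 5040
-> return 40320

Final answer: 40320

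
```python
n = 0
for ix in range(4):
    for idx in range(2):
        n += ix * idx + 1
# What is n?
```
Trace:
  n=0
  n=1, ix=0, idx=0
  n=2, ix=0, idx=1
  n=3, ix=1, idx=0
  n=5, ix=1, idx=1
  n=6, ix=2, idx=0
  n=9, ix=2, idx=1
  n=10, ix=3, idx=0
  n=14, ix=3, idx=1

Final answer: 14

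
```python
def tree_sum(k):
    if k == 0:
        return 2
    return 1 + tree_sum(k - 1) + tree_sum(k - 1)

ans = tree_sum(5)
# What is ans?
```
Call trace (a repeated sub-call is expanded the first time; later identical calls just restate its return value):
tree_sum(k=5)
  tree_sum(k=4)
    tree_sum(k=3)
      tree_sum(k=2)
        tree_sum(k=1)
          tree_sum(k=0)
          -> return 2
          tree_sum(k=0)
          -> return 2
        -> return 5
        tree_sum(k=1) -> return 5  (same call as traced above)
      -> return 11
      tree_sum(k=2) -> return 11  (same call as traced above)
    -> return 23
    tree_sum(k=3) -> return 23  (same call as traced above)
  -> return 47
  tree_sum(k=4) -> return 47  (same call as traced above)
-> return 95

Final answer: 95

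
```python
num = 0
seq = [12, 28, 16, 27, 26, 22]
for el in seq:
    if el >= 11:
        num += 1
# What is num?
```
Trace:
  num=0
  num=1, el=12
  num=2, el=28
  num=3, el=16
  num=4, el=27
  num=5, el=26
  num=6, el=22

Final answer: 6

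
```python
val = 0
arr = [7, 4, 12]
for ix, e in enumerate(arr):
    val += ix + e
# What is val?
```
Trace:
  val=0
  val=7, ix=0, e=7
  val=12, ix=1, e=4
  val=26, ix=2, e=12

Final answer: 26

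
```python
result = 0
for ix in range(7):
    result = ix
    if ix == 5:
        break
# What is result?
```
Trace:
  result=0
  result=0, ix=0
  result=1, ix=1
  result=2, ix=2
  result=3, ix=3
  result=4, ix=4
  result=5, ix=5

Final answer: 5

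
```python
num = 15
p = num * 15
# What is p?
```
Trace:
  num=15
  num=15, p=225

Final answer: 225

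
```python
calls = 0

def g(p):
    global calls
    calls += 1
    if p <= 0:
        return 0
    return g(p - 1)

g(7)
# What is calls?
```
Call trace:
g(p=7)
  g(p=6)
    g(p=5)
      g(p=4)
        g(p=3)
          g(p=2)
            g(p=1)
              g(p=0)
              -> return 0
            -> return 0
          -> return 0
        -> return 0
      -> return 0
    -> return 0
  -> return 0
-> return 0

calls is incremented once per call. g is entered once for each p = 7, 6, 5, 4, 3, 2, 1, 0 (the p <= 0 call returns without recursing), i.e. 7 + 1 calls.
calls = 8

Final answer: 8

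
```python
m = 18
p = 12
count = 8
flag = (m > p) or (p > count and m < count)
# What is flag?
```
Trace:
  m=18
  m=18, p=12
  m=18, p=12, count=8
  m=18, p=12, count=8, flag=True

Final answer: True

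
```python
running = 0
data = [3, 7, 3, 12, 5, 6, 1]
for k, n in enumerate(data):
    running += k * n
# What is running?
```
Trace:
  running=0
  running=0, k=0, n=3
  running=7, k=1, n=7
  running=13, k=2, n=3
  running=49, k=3, n=12
  running=69, k=4, n=5
  running=99, k=5, n=6
  running=105, k=6, n=1

Final answer: 105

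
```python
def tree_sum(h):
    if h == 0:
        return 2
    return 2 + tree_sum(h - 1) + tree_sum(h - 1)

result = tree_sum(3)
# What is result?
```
Call trace (a repeated sub-call is expanded the first time; later identical calls just restate its return value):
tree_sum(h=3)
  tree_sum(h=2)
    tree_sum(h=1)
      tree_sum(h=0)
      -> return 2
      tree_sum(h=0)
      -> return 2
    -> return 6
    tree_sum(h=1) -> return 6  (same call as traced above)
  -> return 14
  tree_sum(h=2) -> return 14  (same call as traced above)
-> return 30

Final answer: 30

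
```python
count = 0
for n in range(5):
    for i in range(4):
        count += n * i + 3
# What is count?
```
Trace:
  count=0
  count=3, n=0, i=0
  count=6, n=0, i=1
  count=9, n=0, i=2
  count=12, n=0, i=3
  count=15, n=1, i=0
  count=19, n=1, i=1
  count=24, n=1, i=2
  count=30, n=1, i=3
  count=33, n=2, i=0
  count=38, n=2, i=1
  count=45, n=2, i=2
  count=54, n=2, i=3
  count=57, n=3, i=0
  count=63, n=3, i=1
  count=72, n=3, i=2
  count=84, n=3, i=3
  count=87, n=4, i=0
  count=94, n=4, i=1
  count=105, n=4, i=2
  count=120, n=4, i=3

Final answer: 120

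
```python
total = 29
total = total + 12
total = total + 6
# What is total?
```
Trace:
  total=29
  total=41
  total=47

Final answer: 47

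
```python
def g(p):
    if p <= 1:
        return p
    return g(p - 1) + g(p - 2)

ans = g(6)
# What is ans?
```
Call trace (a repeated sub-call is expanded the first time; later identical calls just restate its return value):
g(p=6)
  g(p=5)
    g(p=4)
      g(p=3)
        g(p=2)
          g(p=1)
          -> return 1
          g(p=0)
          -> return 0
        -> return 1
        g(p=1)
        -> return 1
      -> return 2
      g(p=2) -> return 1  (same call as traced above)
    -> return 3
    g(p=3) -> return 2  (same call as traced above)
  -> return 5
  g(p=4) -> return 3  (same call as traced above)
-> return 8

Final answer: 8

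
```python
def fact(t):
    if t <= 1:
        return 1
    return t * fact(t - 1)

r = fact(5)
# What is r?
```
Call trace:
fact(t=5)
  fact(t=4)
    fact(t=3)
      fact(t=2)
        fact(t=1)
        -> return 1
      -> return 2
    -> return 6
  -> return 24
-> return 120

Final answer: 120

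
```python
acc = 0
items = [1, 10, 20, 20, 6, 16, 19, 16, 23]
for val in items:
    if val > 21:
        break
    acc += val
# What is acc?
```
Trace:
  acc=0
  acc=1, val=1
  acc=11, val=10
  acc=31, val=20
  acc=51, val=20
  acc=57, val=6
  acc=73, val=16
  acc=92, val=19
  acc=108, val=16
  acc=108, val=23

Final answer: 108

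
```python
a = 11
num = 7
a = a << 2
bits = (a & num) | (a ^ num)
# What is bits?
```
Trace:
  a=11
  a=11, num=7
  a=44, num=7
  a=44, num=7, bits=47

Final answer: 47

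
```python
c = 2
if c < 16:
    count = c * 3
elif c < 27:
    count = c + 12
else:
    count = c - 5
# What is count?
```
Trace:
  c=2
  c=2, count=6

Final answer: 6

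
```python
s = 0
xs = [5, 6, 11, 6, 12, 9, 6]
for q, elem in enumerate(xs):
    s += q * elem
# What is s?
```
Trace:
  s=0
  s=0, q=0, elem=5
  s=6, q=1, elem=6
  s=28, q=2, elem=11
  s=46, q=3, elem=6
  s=94, q=4, elem=12
  s=139, q=5, elem=9
  s=175, q=6, elem=6

Final answer: 175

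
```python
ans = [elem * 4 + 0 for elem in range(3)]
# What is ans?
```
Trace:
  elem=0
  elem=1
  elem=2
  ans=[0, 4, 8]

Final answer: [0, 4, 8]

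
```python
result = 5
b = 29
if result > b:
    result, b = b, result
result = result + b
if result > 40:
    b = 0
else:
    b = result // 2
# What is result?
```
Trace:
  result=5
  result=5, b=29
  result=5, b=29
  result=34, b=29
  result=34, b=17

Final answer: 34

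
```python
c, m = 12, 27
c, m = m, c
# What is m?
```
Trace:
  c=12, m=27
  c=27, m=12

Final answer: 12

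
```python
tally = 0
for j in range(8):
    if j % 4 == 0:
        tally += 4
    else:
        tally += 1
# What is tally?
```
Trace:
  tally=0
  tally=4, j=0
  tally=5, j=1
  tally=6, j=2
  tally=7, j=3
  tally=11, j=4
  tally=12, j=5
  tally=13, j=6
  tally=14, j=7

Final answer: 14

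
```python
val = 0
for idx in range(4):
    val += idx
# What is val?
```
Trace:
  val=0
  val=0, idx=0
  val=1, idx=1
  val=3, idx=2
  val=6, idx=3

Final answer: 6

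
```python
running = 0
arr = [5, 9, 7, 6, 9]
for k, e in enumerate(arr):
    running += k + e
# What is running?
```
Trace:
  running=0
  running=5, k=0, e=5
  running=15, k=1, e=9
  running=24, k=2, e=7
  running=33, k=3, e=6
  running=46, k=4, e=9

Final answer: 46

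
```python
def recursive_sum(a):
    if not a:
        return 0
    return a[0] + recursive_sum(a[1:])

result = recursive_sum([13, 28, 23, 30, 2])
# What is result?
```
Call trace:
recursive_sum(a=[13, 28, 23, 30, 2])
  recursive_sum(a=[28, 23, 30, 2])
    recursive_sum(a=[23, 30, 2])
      recursive_sum(a=[30, 2])
        recursive_sum(a=[2])
          recursive_sum(a=[])
          -> return 0
        -> return 2
      -> return 32
    -> return 55
  -> return 83
-> return 96

Final answer: 96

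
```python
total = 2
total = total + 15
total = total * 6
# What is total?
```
Trace:
  total=2
  total=17
  total=102

Final answer: 102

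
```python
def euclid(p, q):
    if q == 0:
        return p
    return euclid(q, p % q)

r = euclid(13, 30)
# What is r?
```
Call trace:
euclid(p=13, q=30)
  euclid(p=30, q=13)
    euclid(p=13, q=4)
      euclid(p=4, q=1)
        euclid(p=1, q=0)
        -> return 1
      -> return 1
    -> return 1
  -> return 1
-> return 1

Final answer: 1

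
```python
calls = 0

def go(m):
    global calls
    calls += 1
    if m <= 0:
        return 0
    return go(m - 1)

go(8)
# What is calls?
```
Call trace:
go(m=8)
  go(m=7)
    go(m=6)
      go(m=5)
        go(m=4)
          go(m=3)
            go(m=2)
              go(m=1)
                go(m=0)
                -> return 0
              -> return 0
            -> return 0
          -> return 0
        -> return 0
      -> return 0
    -> return 0
  -> return 0
-> return 0

calls is incremented once per call. go is entered once for each m = 8, 7, 6, 5, 4, 3, 2, 1, 0 (the m <= 0 call returns without recursing), i.e. 8 + 1 calls.
calls = 9

Final answer: 9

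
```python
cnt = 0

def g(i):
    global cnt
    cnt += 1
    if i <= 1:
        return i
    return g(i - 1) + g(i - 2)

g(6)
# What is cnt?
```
Call trace (a repeated sub-call is expanded the first time; later identical calls just restate its return value):
g(i=6)
  g(i=5)
    g(i=4)
      g(i=3)
        g(i=2)
          g(i=1)
          -> return 1
          g(i=0)
          -> return 0
        -> return 1
        g(i=1)
        -> return 1
      -> return 2
      g(i=2) -> return 1  (same call as traced above)
    -> return 3
    g(i=3) -> return 2  (same call as traced above)
  -> return 5
  g(i=4) -> return 3  (same call as traced above)
-> return 8

cnt is incremented once per call, so count the calls in each subtree. Let C(i) = number of calls made by g(i).
C(0) = C(1) = 1 (base case, no recursion); C(i) = 1 + C(i - 1) + C(i - 2) otherwise.
C(2) = 1 + C(1) + C(0) = 1 + 1 + 1 = 3
C(3) = 1 + C(2) + C(1) = 1 + 3 + 1 = 5
C(4) = 1 + C(3) + C(2) = 1 + 5 + 3 = 9
C(5) = 1 + C(4) + C(3) = 1 + 9 + 5 = 15
C(6) = 1 + C(5) + C(4) = 1 + 15 + 9 = 25
cnt = C(6) = 25

Final answer: 25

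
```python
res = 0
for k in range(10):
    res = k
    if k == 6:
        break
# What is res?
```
Trace:
  res=0
  res=0, k=0
  res=1, k=1
  res=2, k=2
  res=3, k=3
  res=4, k=4
  res=5, k=5
  res=6, k=6

Final answer: 6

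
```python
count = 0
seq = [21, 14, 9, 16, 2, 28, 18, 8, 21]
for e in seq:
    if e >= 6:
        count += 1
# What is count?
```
Trace:
  count=0
  count=1, e=21
  count=2, e=14
  count=3, e=9
  count=4, e=16
  count=4, e=2
  count=5, e=28
  count=6, e=18
  count=7, e=8
  count=8, e=21

Final answer: 8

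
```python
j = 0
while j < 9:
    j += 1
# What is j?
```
Trace:
  j=0
  j=1
  j=2
  j=3
  j=4
  j=5
  j=6
  j=7
  j=8
  j=9

Final answer: 9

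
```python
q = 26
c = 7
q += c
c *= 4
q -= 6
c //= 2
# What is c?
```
Trace:
  q=26
  q=26, c=7
  q=33, c=7
  q=33, c=28
  q=27, c=28
  q=27, c=14

Final answer: 14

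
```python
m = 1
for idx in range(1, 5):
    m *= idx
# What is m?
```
Trace:
  m=1
  m=1, idx=1
  m=2, idx=2
  m=6, idx=3
  m=24, idx=4

Final answer: 24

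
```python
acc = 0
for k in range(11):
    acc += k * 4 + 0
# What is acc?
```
Trace:
  acc=0
  acc=0, k=0
  acc=4, k=1
  acc=12, k=2
  acc=24, k=3
  acc=40, k=4
  acc=60, k=5
  acc=84, k=6
  acc=112, k=7
  acc=144, k=8
  acc=180, k=9
  acc=220, k=10

Final answer: 220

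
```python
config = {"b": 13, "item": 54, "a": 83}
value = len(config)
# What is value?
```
Trace:
  config={'b': 13, 'item': 54, 'a': 83}
  config={'b': 13, 'item': 54, 'a': 83}, value=3

Final answer: 3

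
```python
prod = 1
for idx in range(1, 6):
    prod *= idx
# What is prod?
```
Trace:
  prod=1
  prod=1, idx=1
  prod=2, idx=2
  prod=6, idx=3
  prod=24, idx=4
  prod=120, idx=5

Final answer: 120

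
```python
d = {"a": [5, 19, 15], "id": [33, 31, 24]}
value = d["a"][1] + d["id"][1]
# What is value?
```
Trace:
  d={'a': [5, 19, 15], 'id': [33, 31, 24]}
  d={'a': [5, 19, 15], 'id': [33, 31, 24]}, value=50

Final answer: 50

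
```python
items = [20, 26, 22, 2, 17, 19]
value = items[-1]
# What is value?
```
Trace:
  items=[20, 26, 22, 2, 17, 19]
  items=[20, 26, 22, 2, 17, 19], value=19

Final answer: 19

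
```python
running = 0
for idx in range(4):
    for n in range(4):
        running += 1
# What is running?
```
Trace:
  running=0
  running=1, idx=0, n=0
  running=2, idx=0, n=1
  running=3, idx=0, n=2
  running=4, idx=0, n=3
  running=5, idx=1, n=0
  running=6, idx=1, n=1
  running=7, idx=1, n=2
  running=8, idx=1, n=3
  running=9, idx=2, n=0
  running=10, idx=2, n=1
  running=11, idx=2, n=2
  running=12, idx=2, n=3
  running=13, idx=3, n=0
  running=14, idx=3, n=1
  running=15, idx=3, n=2
  running=16, idx=3, n=3

Final answer: 16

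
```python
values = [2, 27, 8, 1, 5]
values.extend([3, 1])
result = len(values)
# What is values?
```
Trace:
  values=[2, 27, 8, 1, 5]
  values=[2, 27, 8, 1, 5, 3, 1]
  values=[2, 27, 8, 1, 5, 3, 1], result=7

Final answer: [2, 27, 8, 1, 5, 3, 1]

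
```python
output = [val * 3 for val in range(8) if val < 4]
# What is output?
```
Trace:
  val=0
  val=1
  val=2
  val=3
  val=4
  val=5
  val=6
  val=7
  output=[0, 3, 6, 9]

Final answer: [0, 3, 6, 9]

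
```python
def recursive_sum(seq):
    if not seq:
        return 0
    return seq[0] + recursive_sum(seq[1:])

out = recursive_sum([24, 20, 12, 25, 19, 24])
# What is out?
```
Call trace:
recursive_sum(seq=[24, 20, 12, 25, 19, 24])
  recursive_sum(seq=[20, 12, 25, 19, 24])
    recursive_sum(seq=[12, 25, 19, 24])
      recursive_sum(seq=[25, 19, 24])
        recursive_sum(seq=[19, 24])
          recursive_sum(seq=[24])
            recursive_sum(seq=[])
            -> return 0
          -> return 24
        -> return 43
      -> return 68
    -> return 80
  -> return 100
-> return 124

Final answer: 124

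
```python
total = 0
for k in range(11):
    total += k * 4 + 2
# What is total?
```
Trace:
  total=0
  total=2, k=0
  total=8, k=1
  total=18, k=2
  total=32, k=3
  total=50, k=4
  total=72, k=5
  total=98, k=6
  total=128, k=7
  total=162, k=8
  total=200, k=9
  total=242, k=10

Final answer: 242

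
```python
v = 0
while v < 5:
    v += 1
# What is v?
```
Trace:
  v=0
  v=1
  v=2
  v=3
  v=4
  v=5

Final answer: 5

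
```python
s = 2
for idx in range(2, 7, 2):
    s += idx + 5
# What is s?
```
Trace:
  s=2
  s=9, idx=2
  s=18, idx=4
  s=29, idx=6

Final answer: 29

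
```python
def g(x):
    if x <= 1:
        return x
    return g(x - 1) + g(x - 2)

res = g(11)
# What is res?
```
Call trace (a repeated sub-call is expanded the first time; later identical calls just restate its return value):
g(x=11)
  g(x=10)
    g(x=9)
      g(x=8)
        g(x=7)
          g(x=6)
            g(x=5)
              g(x=4)
                g(x=3)
                  g(x=2)
                    g(x=1)
                    -> return 1
                    g(x=0)
                    -> return 0
                  -> return 1
                  g(x=1)
                  -> return 1
                -> return 2
                g(x=2) -> return 1  (same call as traced above)
              -> return 3
              g(x=3) -> return 2  (same call as traced above)
            -> return 5
            g(x=4) -> return 3  (same call as traced above)
          -> return 8
          g(x=5) -> return 5  (same call as traced above)
        -> return 13
        g(x=6) -> return 8  (same call as traced above)
      -> return 21
      g(x=7) -> return 13  (same call as traced above)
    -> return 34
    g(x=8) -> return 21  (same call as traced above)
  -> return 55
  g(x=9) -> return 34  (same call as traced above)
-> return 89

Final answer: 89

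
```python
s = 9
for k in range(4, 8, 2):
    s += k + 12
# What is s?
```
Trace:
  s=9
  s=25, k=4
  s=43, k=6

Final answer: 43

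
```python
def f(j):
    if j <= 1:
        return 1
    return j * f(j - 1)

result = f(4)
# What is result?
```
Call trace:
f(j=4)
  f(j=3)
    f(j=2)
      f(j=1)
      -> return 1
    -> return 2
  -> return 6
-> return 24

Final answer: 24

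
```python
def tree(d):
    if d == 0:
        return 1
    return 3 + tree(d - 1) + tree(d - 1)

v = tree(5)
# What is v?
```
Call trace (a repeated sub-call is expanded the first time; later identical calls just restate its return value):
tree(d=5)
  tree(d=4)
    tree(d=3)
      tree(d=2)
        tree(d=1)
          tree(d=0)
          -> return 1
          tree(d=0)
          -> return 1
        -> return 5
        tree(d=1) -> return 5  (same call as traced above)
      -> return 13
      tree(d=2) -> return 13  (same call as traced above)
    -> return 29
    tree(d=3) -> return 29  (same call as traced above)
  -> return 61
  tree(d=4) -> return 61  (same call as traced above)
-> return 125

Final answer: 125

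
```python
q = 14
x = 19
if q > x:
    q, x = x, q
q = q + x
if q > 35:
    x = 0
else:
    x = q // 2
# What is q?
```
Trace:
  q=14
  q=14, x=19
  q=14, x=19
  q=33, x=19
  q=33, x=16

Final answer: 33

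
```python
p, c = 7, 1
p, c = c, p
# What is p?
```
Trace:
  p=7, c=1
  p=1, c=7

Final answer: 1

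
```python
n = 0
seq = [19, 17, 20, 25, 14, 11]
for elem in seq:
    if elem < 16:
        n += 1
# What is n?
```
Trace:
  n=0
  n=0, elem=19
  n=0, elem=17
  n=0, elem=20
  n=0, elem=25
  n=1, elem=14
  n=2, elem=11

Final answer: 2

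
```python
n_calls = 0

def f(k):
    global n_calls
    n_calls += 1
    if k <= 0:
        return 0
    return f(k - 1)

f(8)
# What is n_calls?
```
Call trace:
f(k=8)
  f(k=7)
    f(k=6)
      f(k=5)
        f(k=4)
          f(k=3)
            f(k=2)
              f(k=1)
                f(k=0)
                -> return 0
              -> return 0
            -> return 0
          -> return 0
        -> return 0
      -> return 0
    -> return 0
  -> return 0
-> return 0

n_calls is incremented once per call. f is entered once for each k = 8, 7, 6, 5, 4, 3, 2, 1, 0 (the k <= 0 call returns without recursing), i.e. 8 + 1 calls.
n_calls = 9

Final answer: 9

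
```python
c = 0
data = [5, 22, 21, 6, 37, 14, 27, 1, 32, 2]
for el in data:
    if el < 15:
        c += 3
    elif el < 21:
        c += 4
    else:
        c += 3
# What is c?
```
Trace:
  c=0
  c=3, el=5
  c=6, el=22
  c=9, el=21
  c=12, el=6
  c=15, el=37
  c=18, el=14
  c=21, el=27
  c=24, el=1
  c=27, el=32
  c=30, el=2

Final answer: 30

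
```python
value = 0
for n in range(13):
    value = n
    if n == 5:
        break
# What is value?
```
Trace:
  value=0
  value=0, n=0
  value=1, n=1
  value=2, n=2
  value=3, n=3
  value=4, n=4
  value=5, n=5

Final answer: 5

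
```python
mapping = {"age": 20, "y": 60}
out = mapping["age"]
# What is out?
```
Trace:
  mapping={'age': 20, 'y': 60}
  mapping={'age': 20, 'y': 60}, out=20

Final answer: 20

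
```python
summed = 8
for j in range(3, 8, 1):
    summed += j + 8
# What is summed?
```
Trace:
  summed=8
  summed=19, j=3
  summed=31, j=4
  summed=44, j=5
  summed=58, j=6
  summed=73, j=7

Final answer: 73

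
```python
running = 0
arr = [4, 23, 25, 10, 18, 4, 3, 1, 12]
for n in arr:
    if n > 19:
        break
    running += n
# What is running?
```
Trace:
  running=0
  running=4, n=4
  running=4, n=23

Final answer: 4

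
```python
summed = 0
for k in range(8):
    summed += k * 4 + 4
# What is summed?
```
Trace:
  summed=0
  summed=4, k=0
  summed=12, k=1
  summed=24, k=2
  summed=40, k=3
  summed=60, k=4
  summed=84, k=5
  summed=112, k=6
  summed=144, k=7

Final answer: 144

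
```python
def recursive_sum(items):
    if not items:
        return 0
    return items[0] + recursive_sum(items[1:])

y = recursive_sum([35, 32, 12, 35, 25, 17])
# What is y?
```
Call trace:
recursive_sum(items=[35, 32, 12, 35, 25, 17])
  recursive_sum(items=[32, 12, 35, 25, 17])
    recursive_sum(items=[12, 35, 25, 17])
      recursive_sum(items=[35, 25, 17])
        recursive_sum(items=[25, 17])
          recursive_sum(items=[17])
            recursive_sum(items=[])
            -> return 0
          -> return 17
        -> return 42
      -> return 77
    -> return 89
  -> return 121
-> return 156

Final answer: 156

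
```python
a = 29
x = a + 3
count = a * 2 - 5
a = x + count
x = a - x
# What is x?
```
Trace:
  a=29
  a=29, x=32
  a=29, x=32, count=53
  a=85, x=32, count=53
  a=85, x=53, count=53

Final answer: 53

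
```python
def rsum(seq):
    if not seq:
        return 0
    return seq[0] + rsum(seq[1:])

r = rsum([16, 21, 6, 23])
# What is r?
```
Call trace:
rsum(seq=[16, 21, 6, 23])
  rsum(seq=[21, 6, 23])
    rsum(seq=[6, 23])
      rsum(seq=[23])
        rsum(seq=[])
        -> return 0
      -> return 23
    -> return 29
  -> return 50
-> return 66

Final answer: 66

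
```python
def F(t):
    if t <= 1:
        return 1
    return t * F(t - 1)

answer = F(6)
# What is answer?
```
Call trace:
F(t=6)
  F(t=5)
    F(t=4)
      F(t=3)
        F(t=2)
          F(t=1)
          -> return 1
        -> return 2
      -> return 6
    -> return 24
  -> return 120
-> return 720

Final answer: 720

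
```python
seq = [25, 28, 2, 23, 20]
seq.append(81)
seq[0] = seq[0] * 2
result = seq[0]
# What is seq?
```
Trace:
  seq=[25, 28, 2, 23, 20]
  seq=[25, 28, 2, 23, 20, 81]
  seq=[50, 28, 2, 23, 20, 81]
  seq=[50, 28, 2, 23, 20, 81], result=50

Final answer: [50, 28, 2, 23, 20, 81]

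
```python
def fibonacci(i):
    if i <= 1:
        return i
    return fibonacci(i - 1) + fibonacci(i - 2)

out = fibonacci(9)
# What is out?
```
Call trace (a repeated sub-call is expanded the first time; later identical calls just restate its return value):
fibonacci(i=9)
  fibonacci(i=8)
    fibonacci(i=7)
      fibonacci(i=6)
        fibonacci(i=5)
          fibonacci(i=4)
            fibonacci(i=3)
              fibonacci(i=2)
                fibonacci(i=1)
                -> return 1
                fibonacci(i=0)
                -> return 0
              -> return 1
              fibonacci(i=1)
              -> return 1
            -> return 2
            fibonacci(i=2) -> return 1  (same call as traced above)
          -> return 3
          fibonacci(i=3) -> return 2  (same call as traced above)
        -> return 5
        fibonacci(i=4) -> return 3  (same call as traced above)
      -> return 8
      fibonacci(i=5) -> return 5  (same call as traced above)
    -> return 13
    fibonacci(i=6) -> return 8  (same call as traced above)
  -> return 21
  fibonacci(i=7) -> return 13  (same call as traced above)
-> return 34

Final answer: 34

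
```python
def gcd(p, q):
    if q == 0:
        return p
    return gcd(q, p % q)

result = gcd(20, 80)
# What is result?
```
Call trace:
gcd(p=20, q=80)
  gcd(p=80, q=20)
    gcd(p=20, q=0)
    -> return 20
  -> return 20
-> return 20

Final answer: 20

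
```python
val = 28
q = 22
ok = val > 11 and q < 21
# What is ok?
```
Trace:
  val=28
  val=28, q=22
  val=28, q=22, ok=False

Final answer: False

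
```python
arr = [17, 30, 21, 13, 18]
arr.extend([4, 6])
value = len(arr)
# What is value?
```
Trace:
  arr=[17, 30, 21, 13, 18]
  arr=[17, 30, 21, 13, 18, 4, 6]
  arr=[17, 30, 21, 13, 18, 4, 6], value=7

Final answer: 7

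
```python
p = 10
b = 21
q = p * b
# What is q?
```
Trace:
  p=10
  p=10, b=21
  p=10, b=21, q=210

Final answer: 210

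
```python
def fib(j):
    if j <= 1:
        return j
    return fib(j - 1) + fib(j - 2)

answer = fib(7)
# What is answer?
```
Call trace (a repeated sub-call is expanded the first time; later identical calls just restate its return value):
fib(j=7)
  fib(j=6)
    fib(j=5)
      fib(j=4)
        fib(j=3)
          fib(j=2)
            fib(j=1)
            -> return 1
            fib(j=0)
            -> return 0
          -> return 1
          fib(j=1)
          -> return 1
        -> return 2
        fib(j=2) -> return 1  (same call as traced above)
      -> return 3
      fib(j=3) -> return 2  (same call as traced above)
    -> return 5
    fib(j=4) -> return 3  (same call as traced above)
  -> return 8
  fib(j=5) -> return 5  (same call as traced above)
-> return 13

Final answer: 13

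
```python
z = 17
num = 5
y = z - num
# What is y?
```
Trace:
  z=17
  z=17, num=5
  z=17, num=5, y=12

Final answer: 12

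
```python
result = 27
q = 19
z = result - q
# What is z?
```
Trace:
  result=27
  result=27, q=19
  result=27, q=19, z=8

Final answer: 8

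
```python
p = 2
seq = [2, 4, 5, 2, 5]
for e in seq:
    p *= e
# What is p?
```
Trace:
  p=2
  p=4, e=2
  p=16, e=4
  p=80, e=5
  p=160, e=2
  p=800, e=5

Final answer: 800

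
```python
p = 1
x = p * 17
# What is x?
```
Trace:
  p=1
  p=1, x=17

Final answer: 17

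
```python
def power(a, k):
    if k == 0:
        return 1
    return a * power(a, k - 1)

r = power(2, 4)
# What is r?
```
Call trace:
power(a=2, k=4)
  power(a=2, k=3)
    power(a=2, k=2)
      power(a=2, k=1)
        power(a=2, k=0)
        -> return 1
      -> return 2
    -> return 4
  -> return 8
-> return 16

Final answer: 16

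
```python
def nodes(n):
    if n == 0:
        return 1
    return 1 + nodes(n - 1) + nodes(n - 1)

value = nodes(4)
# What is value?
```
Call trace (a repeated sub-call is expanded the first time; later identical calls just restate its return value):
nodes(n=4)
  nodes(n=3)
    nodes(n=2)
      nodes(n=1)
        nodes(n=0)
        -> return 1
        nodes(n=0)
        -> return 1
      -> return 3
      nodes(n=1) -> return 3  (same call as traced above)
    -> return 7
    nodes(n=2) -> return 7  (same call as traced above)
  -> return 15
  nodes(n=3) -> return 15  (same call as traced above)
-> return 31

Final answer: 31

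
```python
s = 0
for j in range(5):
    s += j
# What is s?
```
Trace:
  s=0
  s=0, j=0
  s=1, j=1
  s=3, j=2
  s=6, j=3
  s=10, j=4

Final answer: 10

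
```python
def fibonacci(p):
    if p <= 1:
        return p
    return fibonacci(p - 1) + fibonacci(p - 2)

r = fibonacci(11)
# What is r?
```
Call trace (a repeated sub-call is expanded the first time; later identical calls just restate its return value):
fibonacci(p=11)
  fibonacci(p=10)
    fibonacci(p=9)
      fibonacci(p=8)
        fibonacci(p=7)
          fibonacci(p=6)
            fibonacci(p=5)
              fibonacci(p=4)
                fibonacci(p=3)
                  fibonacci(p=2)
                    fibonacci(p=1)
                    -> return 1
                    fibonacci(p=0)
                    -> return 0
                  -> return 1
                  fibonacci(p=1)
                  -> return 1
                -> return 2
                fibonacci(p=2) -> return 1  (same call as traced above)
              -> return 3
              fibonacci(p=3) -> return 2  (same call as traced above)
            -> return 5
            fibonacci(p=4) -> return 3  (same call as traced above)
          -> return 8
          fibonacci(p=5) -> return 5  (same call as traced above)
        -> return 13
        fibonacci(p=6) -> return 8  (same call as traced above)
      -> return 21
      fibonacci(p=7) -> return 13  (same call as traced above)
    -> return 34
    fibonacci(p=8) -> return 21  (same call as traced above)
  -> return 55
  fibonacci(p=9) -> return 34  (same call as traced above)
-> return 89

Final answer: 89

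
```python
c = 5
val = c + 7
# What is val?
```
Trace:
  c=5
  c=5, val=12

Final answer: 12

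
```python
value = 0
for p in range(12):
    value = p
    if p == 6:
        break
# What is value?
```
Trace:
  value=0
  value=0, p=0
  value=1, p=1
  value=2, p=2
  value=3, p=3
  value=4, p=4
  value=5, p=5
  value=6, p=6

Final answer: 6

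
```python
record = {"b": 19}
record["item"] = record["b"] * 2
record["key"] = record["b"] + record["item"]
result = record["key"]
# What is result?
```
Trace:
  record={'b': 19}
  record={'b': 19, 'item': 38}
  record={'b': 19, 'item': 38, 'key': 57}
  record={'b': 19, 'item': 38, 'key': 57}, result=57

Final answer: 57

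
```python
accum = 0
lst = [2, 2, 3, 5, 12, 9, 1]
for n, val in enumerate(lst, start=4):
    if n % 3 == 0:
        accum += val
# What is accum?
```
Trace:
  accum=0
  accum=0, n=4, val=2
  accum=0, n=5, val=2
  accum=3, n=6, val=3
  accum=3, n=7, val=5
  accum=3, n=8, val=12
  accum=12, n=9, val=9
  accum=12, n=10, val=1

Final answer: 12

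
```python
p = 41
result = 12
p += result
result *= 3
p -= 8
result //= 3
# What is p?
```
Trace:
  p=41
  p=41, result=12
  p=53, result=12
  p=53, result=36
  p=45, result=36
  p=45, result=12

Final answer: 45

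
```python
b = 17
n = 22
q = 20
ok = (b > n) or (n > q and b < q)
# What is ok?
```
Trace:
  b=17
  b=17, n=22
  b=17, n=22, q=20
  b=17, n=22, q=20, ok=True

Final answer: True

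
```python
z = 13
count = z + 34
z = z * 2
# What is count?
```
Trace:
  z=13
  z=13, count=47
  z=26, count=47

Final answer: 47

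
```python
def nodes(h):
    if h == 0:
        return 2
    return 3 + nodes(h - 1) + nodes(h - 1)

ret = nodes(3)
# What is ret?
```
Call trace (a repeated sub-call is expanded the first time; later identical calls just restate its return value):
nodes(h=3)
  nodes(h=2)
    nodes(h=1)
      nodes(h=0)
      -> return 2
      nodes(h=0)
      -> return 2
    -> return 7
    nodes(h=1) -> return 7  (same call as traced above)
  -> return 17
  nodes(h=2) -> return 17  (same call as traced above)
-> return 37

Final answer: 37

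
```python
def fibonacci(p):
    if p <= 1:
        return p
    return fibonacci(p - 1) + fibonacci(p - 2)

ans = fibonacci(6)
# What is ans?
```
Call trace (a repeated sub-call is expanded the first time; later identical calls just restate its return value):
fibonacci(p=6)
  fibonacci(p=5)
    fibonacci(p=4)
      fibonacci(p=3)
        fibonacci(p=2)
          fibonacci(p=1)
          -> return 1
          fibonacci(p=0)
          -> return 0
        -> return 1
        fibonacci(p=1)
        -> return 1
      -> return 2
      fibonacci(p=2) -> return 1  (same call as traced above)
    -> return 3
    fibonacci(p=3) -> return 2  (same call as traced above)
  -> return 5
  fibonacci(p=4) -> return 3  (same call as traced above)
-> return 8

Final answer: 8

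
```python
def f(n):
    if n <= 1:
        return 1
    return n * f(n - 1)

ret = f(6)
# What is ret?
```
Call trace:
f(n=6)
  f(n=5)
    f(n=4)
      f(n=3)
        f(n=2)
          f(n=1)
          -> return 1
        -> return 2
      -> return 6
    -> return 24
  -> return 120
-> return 720

Final answer: 720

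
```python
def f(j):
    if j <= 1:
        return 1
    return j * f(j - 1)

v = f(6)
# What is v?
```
Call trace:
f(j=6)
  f(j=5)
    f(j=4)
      f(j=3)
        f(j=2)
          f(j=1)
          -> return 1
        -> return 2
      -> return 6
    -> return 24
  -> return 120
-> return 720

Final answer: 720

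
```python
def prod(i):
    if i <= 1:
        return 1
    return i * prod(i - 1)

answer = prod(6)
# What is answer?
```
Call trace:
prod(i=6)
  prod(i=5)
    prod(i=4)
      prod(i=3)
        prod(i=2)
          prod(i=1)
          -> return 1
        -> return 2
      -> return 6
    -> return 24
  -> return 120
-> return 720

Final answer: 720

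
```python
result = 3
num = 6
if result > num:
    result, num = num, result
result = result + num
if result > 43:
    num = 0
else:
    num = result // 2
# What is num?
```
Trace:
  result=3
  result=3, num=6
  result=3, num=6
  result=9, num=6
  result=9, num=4

Final answer: 4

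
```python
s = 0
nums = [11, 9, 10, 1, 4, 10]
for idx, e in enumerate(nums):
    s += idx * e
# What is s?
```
Trace:
  s=0
  s=0, idx=0, e=11
  s=9, idx=1, e=9
  s=29, idx=2, e=10
  s=32, idx=3, e=1
  s=48, idx=4, e=4
  s=98, idx=5, e=10

Final answer: 98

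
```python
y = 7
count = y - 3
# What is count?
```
Trace:
  y=7
  y=7, count=4

Final answer: 4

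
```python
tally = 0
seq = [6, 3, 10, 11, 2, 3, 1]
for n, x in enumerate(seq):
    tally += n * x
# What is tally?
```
Trace:
  tally=0
  tally=0, n=0, x=6
  tally=3, n=1, x=3
  tally=23, n=2, x=10
  tally=56, n=3, x=11
  tally=64, n=4, x=2
  tally=79, n=5, x=3
  tally=85, n=6, x=1

Final answer: 85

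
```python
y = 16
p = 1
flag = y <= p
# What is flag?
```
Trace:
  y=16
  y=16, p=1
  y=16, p=1, flag=False

Final answer: False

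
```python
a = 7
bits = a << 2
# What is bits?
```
Trace:
  a=7
  a=7, bits=28

Final answer: 28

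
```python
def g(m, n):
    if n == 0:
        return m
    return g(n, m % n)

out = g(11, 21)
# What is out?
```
Call trace:
g(m=11, n=21)
  g(m=21, n=11)
    g(m=11, n=10)
      g(m=10, n=1)
        g(m=1, n=0)
        -> return 1
      -> return 1
    -> return 1
  -> return 1
-> return 1

Final answer: 1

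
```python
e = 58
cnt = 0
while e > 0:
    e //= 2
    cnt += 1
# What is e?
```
Trace:
  e=58
  e=58, cnt=0
  e=29, cnt=1
  e=14, cnt=2
  e=7, cnt=3
  e=3, cnt=4
  e=1, cnt=5
  e=0, cnt=6

Final answer: 0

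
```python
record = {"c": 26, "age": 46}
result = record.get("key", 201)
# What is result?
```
Trace:
  record={'c': 26, 'age': 46}
  record={'c': 26, 'age': 46}, result=201

Final answer: 201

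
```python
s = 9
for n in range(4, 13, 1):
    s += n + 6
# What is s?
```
Trace:
  s=9
  s=19, n=4
  s=30, n=5
  s=42, n=6
  s=55, n=7
  s=69, n=8
  s=84, n=9
  s=100, n=10
  s=117, n=11
  s=135, n=12

Final answer: 135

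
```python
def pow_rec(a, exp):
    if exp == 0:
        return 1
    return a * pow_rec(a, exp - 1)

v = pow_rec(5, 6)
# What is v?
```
Call trace:
pow_rec(a=5, exp=6)
  pow_rec(a=5, exp=5)
    pow_rec(a=5, exp=4)
      pow_rec(a=5, exp=3)
        pow_rec(a=5, exp=2)
          pow_rec(a=5, exp=1)
            pow_rec(a=5, exp=0)
            -> return 1
          -> return 5
        -> return 25
      -> return 125
    -> return 625
  -> return 3125
-> return 15625

Final answer: 15625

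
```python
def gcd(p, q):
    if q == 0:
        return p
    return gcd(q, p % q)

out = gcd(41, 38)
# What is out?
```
Call trace:
gcd(p=41, q=38)
  gcd(p=38, q=3)
    gcd(p=3, q=2)
      gcd(p=2, q=1)
        gcd(p=1, q=0)
        -> return 1
      -> return 1
    -> return 1
  -> return 1
-> return 1

Final answer: 1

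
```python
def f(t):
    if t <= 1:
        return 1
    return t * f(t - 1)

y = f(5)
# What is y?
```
Call trace:
f(t=5)
  f(t=4)
    f(t=3)
      f(t=2)
        f(t=1)
        -> return 1
      -> return 2
    -> return 6
  -> return 24
-> return 120

Final answer: 120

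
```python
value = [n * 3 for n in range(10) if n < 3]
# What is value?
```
Trace:
  n=0
  n=1
  n=2
  n=3
  n=4
  n=5
  n=6
  n=7
  n=8
  n=9
  value=[0, 3, 6]

Final answer: [0, 3, 6]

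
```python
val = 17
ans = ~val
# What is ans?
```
Trace:
  val=17
  val=17, ans=-18

Final answer: -18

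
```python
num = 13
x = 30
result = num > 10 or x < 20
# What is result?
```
Trace:
  num=13
  num=13, x=30
  num=13, x=30, result=True

Final answer: True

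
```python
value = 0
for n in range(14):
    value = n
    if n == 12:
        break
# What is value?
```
Trace:
  value=0
  value=0, n=0
  value=1, n=1
  value=2, n=2
  value=3, n=3
  value=4, n=4
  value=5, n=5
  value=6, n=6
  value=7, n=7
  value=8, n=8
  value=9, n=9
  value=10, n=10
  value=11, n=11
  value=12, n=12

Final answer: 12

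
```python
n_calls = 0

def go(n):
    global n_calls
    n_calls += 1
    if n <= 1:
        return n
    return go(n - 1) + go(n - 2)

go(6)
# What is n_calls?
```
Call trace (a repeated sub-call is expanded the first time; later identical calls just restate its return value):
go(n=6)
  go(n=5)
    go(n=4)
      go(n=3)
        go(n=2)
          go(n=1)
          -> return 1
          go(n=0)
          -> return 0
        -> return 1
        go(n=1)
        -> return 1
      -> return 2
      go(n=2) -> return 1  (same call as traced above)
    -> return 3
    go(n=3) -> return 2  (same call as traced above)
  -> return 5
  go(n=4) -> return 3  (same call as traced above)
-> return 8

n_calls is incremented once per call, so count the calls in each subtree. Let C(n) = number of calls made by go(n).
C(0) = C(1) = 1 (base case, no recursion); C(n) = 1 + C(n - 1) + C(n - 2) otherwise.
C(2) = 1 + C(1) + C(0) = 1 + 1 + 1 = 3
C(3) = 1 + C(2) + C(1) = 1 + 3 + 1 = 5
C(4) = 1 + C(3) + C(2) = 1 + 5 + 3 = 9
C(5) = 1 + C(4) + C(3) = 1 + 9 + 5 = 15
C(6) = 1 + C(5) + C(4) = 1 + 15 + 9 = 25
n_calls = C(6) = 25

Final answer: 25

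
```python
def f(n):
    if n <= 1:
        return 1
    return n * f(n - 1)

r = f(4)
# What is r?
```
Call trace:
f(n=4)
  f(n=3)
    f(n=2)
      f(n=1)
      -> return 1
    -> return 2
  -> return 6
-> return 24

Final answer: 24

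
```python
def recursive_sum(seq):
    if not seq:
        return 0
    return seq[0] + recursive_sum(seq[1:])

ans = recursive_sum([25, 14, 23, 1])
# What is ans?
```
Call trace:
recursive_sum(seq=[25, 14, 23, 1])
  recursive_sum(seq=[14, 23, 1])
    recursive_sum(seq=[23, 1])
      recursive_sum(seq=[1])
        recursive_sum(seq=[])
        -> return 0
      -> return 1
    -> return 24
  -> return 38
-> return 63

Final answer: 63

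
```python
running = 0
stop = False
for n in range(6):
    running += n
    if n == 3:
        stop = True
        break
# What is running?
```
Trace:
  running=0
  running=0, stop=False
  running=0, stop=False, n=0
  running=1, stop=False, n=1
  running=3, stop=False, n=2
  running=6, stop=True, n=3

Final answer: 6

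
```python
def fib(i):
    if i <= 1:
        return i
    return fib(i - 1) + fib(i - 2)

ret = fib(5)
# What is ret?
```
Call trace (a repeated sub-call is expanded the first time; later identical calls just restate its return value):
fib(i=5)
  fib(i=4)
    fib(i=3)
      fib(i=2)
        fib(i=1)
        -> return 1
        fib(i=0)
        -> return 0
      -> return 1
      fib(i=1)
      -> return 1
    -> return 2
    fib(i=2) -> return 1  (same call as traced above)
  -> return 3
  fib(i=3) -> return 2  (same call as traced above)
-> return 5

Final answer: 5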